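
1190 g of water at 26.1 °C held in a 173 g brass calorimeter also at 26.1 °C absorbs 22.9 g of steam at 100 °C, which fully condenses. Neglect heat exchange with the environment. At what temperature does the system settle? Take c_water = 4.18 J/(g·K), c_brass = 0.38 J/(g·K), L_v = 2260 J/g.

Taking heat into each body as positive, Σ m c ΔT = 0:
condense steam: −22.9·2260 = −51754; condensate cools 100→T: 22.9·4.18·(T − 100) = 95.72(T − 100); original water: 4974.2(T − 26.1); cup: 65.74(T − 26.1)
5135.7 T = 51754 + 9572.2 + 131542 = 192869
T ≈ 37.55 °C, under the boiling point, so the assumption holds.

T_f ≈ 37.6 °C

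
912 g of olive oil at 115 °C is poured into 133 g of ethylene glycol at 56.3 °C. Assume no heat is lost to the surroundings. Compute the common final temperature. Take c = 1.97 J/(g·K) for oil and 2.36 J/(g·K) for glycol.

Conservation of energy gives ΣQ = 0:
912·1.97·(T − 115) + 133·2.36·(T − 56.3) = 0
2110.5 T = 224285
T ≈ 106.27 °C

T_f ≈ 106.3 °C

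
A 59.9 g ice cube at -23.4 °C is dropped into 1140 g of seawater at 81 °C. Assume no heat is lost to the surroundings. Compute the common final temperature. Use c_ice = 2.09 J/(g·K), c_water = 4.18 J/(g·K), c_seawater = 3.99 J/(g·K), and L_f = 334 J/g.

Conservation of energy gives ΣQ = 0:
ice -23.4→0 °C: 59.9×2.09×23.4 = 2929.5
  fusion: m_ice L_f = 59.9×334 = 20007
  meltwater 0→T: 59.9×4.18×T = 250.38 T
  seawater cools: 1140×3.99×(T − 81) = 4548.6(T − 81)
4799 T = 368437 − 22936 = 345501
T ≈ 71.99 °C (positive, so assuming full melt was valid).

T_f ≈ 72.0 °C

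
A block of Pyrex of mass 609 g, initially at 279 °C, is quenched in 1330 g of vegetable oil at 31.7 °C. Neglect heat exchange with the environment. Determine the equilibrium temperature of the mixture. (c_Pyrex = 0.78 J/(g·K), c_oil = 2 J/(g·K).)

T_f ≈ 69.2 °C

Conservation of energy gives ΣQ = 0:
609×0.78×(T − 279) + 1330×2×(T − 31.7) = 0
475.02(T − 279) + 2660(T − 31.7) = 0
(475.02 + 2660) T = 475.02×279 + 2660×31.7
T ≈ 69.17 °C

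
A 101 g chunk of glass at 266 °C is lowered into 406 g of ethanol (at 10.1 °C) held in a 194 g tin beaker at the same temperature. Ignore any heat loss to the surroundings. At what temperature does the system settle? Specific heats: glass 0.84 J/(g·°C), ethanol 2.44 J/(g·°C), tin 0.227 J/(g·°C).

T_f ≈ 29.5 °C

Heat gained plus heat lost sum to zero:
101*0.84*(T − 266) + 406*2.44*(T − 10.1) + 194*0.227*(T − 10.1) = 0
1119.5 T = 33018
T ≈ 29.49 °C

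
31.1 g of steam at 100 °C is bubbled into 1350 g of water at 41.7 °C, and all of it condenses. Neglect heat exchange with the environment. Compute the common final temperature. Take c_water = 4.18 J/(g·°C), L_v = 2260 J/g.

Setting the total heat transfer to zero:
steam→water at 100 °C releases m L_v = 31.1·2260 = 70286; condensed water 100 °C→T: 130(T − 100); original water: 5643(T − 41.7)
5773 T = 70286 + 13000 + 235313 = 318599
T ≈ 55.19 °C — below 100 °C, confirming all the steam condensed.

T_f ≈ 55.2 °C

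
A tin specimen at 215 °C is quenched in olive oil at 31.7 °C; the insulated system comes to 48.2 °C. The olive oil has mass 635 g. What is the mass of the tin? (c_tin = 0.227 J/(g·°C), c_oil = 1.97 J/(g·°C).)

m ≈ 545 g

Heat lost by the tin = heat gained by the oil:
m·0.227·(215 − 48.2) = 635·1.97·(48.2 − 31.7)
37.86 m = 20641  ⇒  m ≈ 545.1 g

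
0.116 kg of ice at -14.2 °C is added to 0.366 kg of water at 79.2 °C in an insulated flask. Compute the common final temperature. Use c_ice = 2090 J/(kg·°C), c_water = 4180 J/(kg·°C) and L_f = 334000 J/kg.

T_f ≈ 39.2 °C

Heat gained plus heat lost sum to zero:
ice -14.2→0 °C: 0.116·2090·14.2 = 3442.6
  melt ice: 0.116·334000 = 38744
  warm the meltwater: 484.88 T
  water cools: 0.366·4180·(T − 79.2) = 1529.9(T − 79.2)
2014.8 T = 121166 − 42187 = 78980
T ≈ 39.20 °C — above 0 °C, consistent with complete melting.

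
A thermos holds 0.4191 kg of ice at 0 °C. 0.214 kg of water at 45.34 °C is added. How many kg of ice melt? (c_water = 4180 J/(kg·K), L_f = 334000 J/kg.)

Water can give up m c ΔT = 0.214·4180·45.34 = 40558 J before reaching 0 °C.
To melt every bit of ice: 0.4191·334000 = 139979 J.
That's not enough to melt it all — equilibrium is at 0 °C with ice remaining.
m_melt = 40558 / L_f = 0.1214 kg.

m_melted ≈ 0.121 kg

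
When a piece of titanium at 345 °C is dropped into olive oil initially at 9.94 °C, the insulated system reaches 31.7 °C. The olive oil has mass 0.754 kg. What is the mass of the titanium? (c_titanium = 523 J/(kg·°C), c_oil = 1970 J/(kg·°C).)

m ≈ 0.197 kg

Taking heat into each body as positive, Σ m c ΔT = 0:
m×523×(31.7 − 345) + 0.754×1970×(31.7 − 9.94) = 0
-163856 m = -32322
m = -32322/-163856 ≈ 0.1973 kg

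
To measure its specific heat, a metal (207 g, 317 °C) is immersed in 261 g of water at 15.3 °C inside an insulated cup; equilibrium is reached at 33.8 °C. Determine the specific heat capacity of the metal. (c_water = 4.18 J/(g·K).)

c ≈ 0.344 J/(g·K)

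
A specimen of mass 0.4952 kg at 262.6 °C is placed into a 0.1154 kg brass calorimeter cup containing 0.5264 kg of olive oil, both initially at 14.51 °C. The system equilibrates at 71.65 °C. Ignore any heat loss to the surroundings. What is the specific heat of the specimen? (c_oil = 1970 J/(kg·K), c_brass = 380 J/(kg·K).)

Setting the total heat transfer to zero:
0.4952·c·(71.65 − 262.6) + 0.5264·1970·(71.65 − 14.51) + 0.1154·380·(71.65 − 14.51) = 0
-94.56 c = -61760
c = -61760/-94.56 ≈ 653.1 J/(kg·K)

c ≈ 653 J/(kg·K)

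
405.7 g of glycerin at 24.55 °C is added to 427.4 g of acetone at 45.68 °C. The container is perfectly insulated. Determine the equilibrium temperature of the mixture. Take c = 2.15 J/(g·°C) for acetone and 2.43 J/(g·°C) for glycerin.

Heat gained plus heat lost sum to zero:
427.4·2.15·(T − 45.68) + 405.7·2.43·(T − 24.55) = 0
1904.8 T = 66178
T = 66178/1904.8 ≈ 34.74 °C

T_f ≈ 34.7 °C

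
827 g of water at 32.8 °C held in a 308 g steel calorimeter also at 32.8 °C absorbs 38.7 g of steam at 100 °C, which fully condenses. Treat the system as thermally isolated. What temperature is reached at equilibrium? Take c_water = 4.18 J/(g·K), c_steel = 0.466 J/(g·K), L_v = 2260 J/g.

T_f ≈ 58.9 °C

Setting the total heat transfer to zero:
latent heat released on condensation: 38.7×2260 = 87462
  condensate cools 100→T: 38.7×4.18×(T − 100) = 161.77(T − 100)
  water warms: 827×4.18×(T − 32.8) = 3456.9(T − 32.8)
  cup: 143.53(T − 32.8)
3762.2 T = 87462 + 16177 + 118093 = 221731
T ≈ 58.94 °C — below 100 °C, confirming all the steam condensed.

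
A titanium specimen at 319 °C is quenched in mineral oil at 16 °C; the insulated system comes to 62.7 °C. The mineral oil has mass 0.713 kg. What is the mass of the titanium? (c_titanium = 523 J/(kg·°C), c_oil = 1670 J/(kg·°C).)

m ≈ 0.415 kg

Heat gained plus heat lost sum to zero:
m×523×(62.7 − 319) + 0.713×1670×(62.7 − 16) = 0
-134045 m = -55606
m = -55606/-134045 ≈ 0.4148 kg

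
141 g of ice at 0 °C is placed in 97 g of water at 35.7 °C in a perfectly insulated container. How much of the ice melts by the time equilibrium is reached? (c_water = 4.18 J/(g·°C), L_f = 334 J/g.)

m_melted ≈ 43.3 g

Heat available from the water dropping to 0 °C: 97·4.18·35.7 = 14475 J.
Melting all 141 g of ice would need 141·334 = 47094 J.
That's not enough to melt it all — equilibrium is at 0 °C with ice remaining.
m_melt = 14475 / L_f = 43.34 g.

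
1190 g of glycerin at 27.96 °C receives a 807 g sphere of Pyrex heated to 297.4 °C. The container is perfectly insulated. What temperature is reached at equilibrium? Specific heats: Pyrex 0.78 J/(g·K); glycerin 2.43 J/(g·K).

T_f ≈ 76.1 °C

Set heat shed by the hot body equal to heat absorbed by the cold body:
807·0.78·(297.4 − T) = 1190·2.43·(T − 27.96)
629.46(297.4 − T) = 2891.7(T − 27.96)
3521.2 T = 268053  ⇒  T ≈ 76.13 °C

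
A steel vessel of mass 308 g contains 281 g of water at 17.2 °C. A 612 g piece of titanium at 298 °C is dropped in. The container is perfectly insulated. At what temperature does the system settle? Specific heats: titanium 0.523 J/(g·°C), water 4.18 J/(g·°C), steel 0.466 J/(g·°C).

Taking heat into each body as positive, Σ m c ΔT = 0:
612*0.523*(T − 298) + 281*4.18*(T − 17.2) + 308*0.466*(T − 17.2) = 0
(320.08 + 1174.6 + 143.53) T = 320.08*298 + 1174.6*17.2 + 143.53*17.2
T ≈ 72.06 °C

T_f ≈ 72.1 °C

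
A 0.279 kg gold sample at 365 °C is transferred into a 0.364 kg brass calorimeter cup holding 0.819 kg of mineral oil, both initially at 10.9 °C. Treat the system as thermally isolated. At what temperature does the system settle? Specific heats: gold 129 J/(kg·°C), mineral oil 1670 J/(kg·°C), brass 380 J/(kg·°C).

Let T be the final temperature. ΣQ_i = 0:
0.279*129*(T − 365) + 0.819*1670*(T − 10.9) + 0.364*380*(T − 10.9) = 0
35.99(T − 365) + 1367.7(T − 10.9) + 138.32(T − 10.9) = 0
(35.99 + 1367.7 + 138.32) T = 35.99*365 + 1367.7*10.9 + 138.32*10.9
T = 29553 / 1542 = 19.2 °C

T_f ≈ 19.2 °C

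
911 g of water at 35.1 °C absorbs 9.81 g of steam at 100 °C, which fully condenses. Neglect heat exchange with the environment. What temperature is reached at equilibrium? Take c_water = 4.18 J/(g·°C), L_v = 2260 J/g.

Let T be the final temperature. ΣQ_i = 0:
condense steam: −9.81×2260 = −22171; condensate cools 100→T: 9.81×4.18×(T − 100) = 41.01(T − 100); original water: 3808(T − 35.1)
3849 T = 22171 + 4100.6 + 133660 = 159931
T ≈ 41.55 °C — below 100 °C, confirming all the steam condensed.

T_f ≈ 41.6 °C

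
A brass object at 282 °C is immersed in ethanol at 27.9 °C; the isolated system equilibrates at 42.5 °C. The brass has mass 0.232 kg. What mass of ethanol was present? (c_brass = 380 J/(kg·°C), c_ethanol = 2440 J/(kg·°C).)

Net heat exchanged in the isolated system is zero:
0.232·380·(42.5 − 282) + m·2440·(42.5 − 27.9) = 0
35624 m = 21114
m = 21114/35624 ≈ 0.5927 kg

m ≈ 0.593 kg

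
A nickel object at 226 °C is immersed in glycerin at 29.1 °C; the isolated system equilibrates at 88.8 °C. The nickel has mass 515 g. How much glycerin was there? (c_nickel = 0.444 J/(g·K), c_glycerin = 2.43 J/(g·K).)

|Q_nickel| = |Q_glycerin|:
515×0.444×(226 − 88.8) = m×2.43×(88.8 − 29.1)
145.07 m = 31372  ⇒  m ≈ 216.3 g

m ≈ 216 g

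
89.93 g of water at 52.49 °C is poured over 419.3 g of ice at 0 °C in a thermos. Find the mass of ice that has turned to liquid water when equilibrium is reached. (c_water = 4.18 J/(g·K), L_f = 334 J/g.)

Cooling the water to 0 °C releases 89.93·4.18·52.49 = 19731 J.
Melting all 419.3 g of ice would need 419.3·334 = 140046 J.
19731 J < 140046 J, so only part of the ice melts and the system sits at 0 °C.
Mass melted = 19731/334 ≈ 59.08 g.

m_melted ≈ 59.1 g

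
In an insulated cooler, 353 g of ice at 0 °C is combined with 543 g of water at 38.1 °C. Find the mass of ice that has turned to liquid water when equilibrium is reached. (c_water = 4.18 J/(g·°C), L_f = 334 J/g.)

m_melted ≈ 259 g

Water can give up m c ΔT = 543×4.18×38.1 = 86477 J before reaching 0 °C.
Fully melting the ice requires m_ice L_f = 353×334 = 117902 J.
Since 86477 < 117902 J, not all the ice melts; equilibrium is at 0 °C.
m_melted×334 = 86477  ⇒  m_melted ≈ 258.9 g.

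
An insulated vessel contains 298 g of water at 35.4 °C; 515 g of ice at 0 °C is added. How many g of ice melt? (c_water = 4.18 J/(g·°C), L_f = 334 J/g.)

m_melted ≈ 132 g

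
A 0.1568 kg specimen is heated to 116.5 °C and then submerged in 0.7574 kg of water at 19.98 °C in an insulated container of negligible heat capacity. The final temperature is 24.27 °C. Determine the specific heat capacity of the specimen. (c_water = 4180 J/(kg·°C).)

Heat lost by the specimen = heat gained by the water:
0.1568×c×(116.5 − 24.27) = 0.7574×4180×(24.27 − 19.98)
14.46 c = 13582  ⇒  c ≈ 939.2 J/(kg·°C)

c ≈ 939 J/(kg·°C)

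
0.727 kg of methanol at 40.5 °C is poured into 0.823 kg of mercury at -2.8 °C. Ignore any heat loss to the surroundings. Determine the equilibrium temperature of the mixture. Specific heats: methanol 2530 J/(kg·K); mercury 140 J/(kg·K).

T_f ≈ 37.9 °C

T_f is the heat-capacity-weighted average of the initial temperatures:
T_f = (1839.3·40.5 + 115.22·(-2.8)) / (1839.3 + 115.22)
    = 74169 / 1954.5 ≈ 37.95 °C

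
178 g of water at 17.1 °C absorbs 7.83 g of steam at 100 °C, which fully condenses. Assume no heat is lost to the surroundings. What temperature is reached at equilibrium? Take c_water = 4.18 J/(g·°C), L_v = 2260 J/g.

T_f ≈ 43.4 °C

Sum of m c ΔT and latent-heat terms is zero:
steam→water at 100 °C releases m L_v = 7.83×2260 = 17696; condensate cools 100→T: 7.83×4.18×(T − 100) = 32.73(T − 100); water warms: 178×4.18×(T − 17.1) = 744.04(T − 17.1)
776.77 T = 17696 + 3272.9 + 12723 = 33692
T ≈ 43.37 °C, under the boiling point, so the assumption holds.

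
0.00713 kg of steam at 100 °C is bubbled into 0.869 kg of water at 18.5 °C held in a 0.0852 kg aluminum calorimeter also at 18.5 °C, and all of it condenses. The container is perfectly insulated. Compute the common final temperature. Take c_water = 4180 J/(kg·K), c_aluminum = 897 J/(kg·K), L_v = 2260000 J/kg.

Energy balance with sensible and latent terms:
steam→water at 100 °C releases m L_v = 0.00713·2260000 = 16114; condensed water 100 °C→T: 29.8(T − 100); water warms: 0.869·4180·(T − 18.5) = 3632.4(T − 18.5); aluminum cup: 0.0852·897·(T − 18.5) = 76.42(T − 18.5)
3738.6 T = 16114 + 2980.3 + 68614 = 87708
T ≈ 23.46 °C (< 100 °C, so full condensation is consistent).

T_f ≈ 23.5 °C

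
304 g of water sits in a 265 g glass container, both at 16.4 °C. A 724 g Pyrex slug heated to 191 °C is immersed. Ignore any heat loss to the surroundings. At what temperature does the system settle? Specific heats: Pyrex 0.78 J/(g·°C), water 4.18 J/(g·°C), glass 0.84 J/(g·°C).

T_f ≈ 64.3 °C

Energy conservation, ΣQ = 0:
724×0.78×(T − 191) + 304×4.18×(T − 16.4) + 265×0.84×(T − 16.4) = 0
564.72(T − 191) + 1270.7(T − 16.4) + 222.6(T − 16.4) = 0
(564.72 + 1270.7 + 222.6) T = 564.72×191 + 1270.7×16.4 + 222.6×16.4
T = 132352 / 2058 = 64.3 °C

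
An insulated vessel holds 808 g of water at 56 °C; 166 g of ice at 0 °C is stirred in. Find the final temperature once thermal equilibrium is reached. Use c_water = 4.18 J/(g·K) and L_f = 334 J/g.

Setting the total heat transfer to zero:
fusion: m_ice L_f = 166·334 = 55444
  warm the meltwater: 693.88 T
  water cools: 808·4.18·(T − 56) = 3377.4(T − 56)
4071.3 T = 189137 − 55444 = 133693
T ≈ 32.84 °C — above 0 °C, consistent with complete melting.

T_f ≈ 32.8 °C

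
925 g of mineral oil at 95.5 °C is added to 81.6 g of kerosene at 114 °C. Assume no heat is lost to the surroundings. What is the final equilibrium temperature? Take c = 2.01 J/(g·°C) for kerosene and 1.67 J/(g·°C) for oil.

T_f ≈ 97.3 °C

Taking heat into each body as positive, Σ m c ΔT = 0:
81.6*2.01*(T − 114) + 925*1.67*(T − 95.5) = 0
164.02(T − 114) + 1544.8(T − 95.5) = 0
1708.8 T = 166221
T = 166221/1708.8 ≈ 97.28 °C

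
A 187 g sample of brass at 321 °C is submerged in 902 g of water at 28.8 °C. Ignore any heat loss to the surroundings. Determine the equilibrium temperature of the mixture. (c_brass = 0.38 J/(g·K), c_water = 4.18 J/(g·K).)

T_f ≈ 34.2 °C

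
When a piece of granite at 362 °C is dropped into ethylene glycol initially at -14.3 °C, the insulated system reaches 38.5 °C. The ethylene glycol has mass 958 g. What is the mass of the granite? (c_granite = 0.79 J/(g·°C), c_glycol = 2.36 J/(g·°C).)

Conservation of energy gives ΣQ = 0:
m×0.79×(38.5 − 362) + 958×2.36×(38.5 − (-14.3)) = 0
-255.56 m = -119374
m = -119374/-255.56 ≈ 467.1 g

m ≈ 467 g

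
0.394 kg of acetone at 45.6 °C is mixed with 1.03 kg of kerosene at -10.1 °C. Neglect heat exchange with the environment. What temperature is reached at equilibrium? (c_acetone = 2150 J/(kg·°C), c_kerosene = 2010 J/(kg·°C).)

T_f ≈ 6.1 °C

Conservation of energy gives ΣQ = 0:
0.394*2150*(T − 45.6) + 1.03*2010*(T − (-10.1)) = 0
847.1(T − 45.6) + 2070.3(T − (-10.1)) = 0
2917.4 T = 17718
T = 17718 / 2917.4 = 6.07 °C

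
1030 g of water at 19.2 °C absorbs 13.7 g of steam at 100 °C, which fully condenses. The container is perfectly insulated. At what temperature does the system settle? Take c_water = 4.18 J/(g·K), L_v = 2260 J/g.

T_f ≈ 27.4 °C

Setting the total heat transfer to zero:
condense steam: −13.7×2260 = −30962; condensed water 100 °C→T: 57.27(T − 100); water warms: 1030×4.18×(T − 19.2) = 4305.4(T − 19.2)
4362.7 T = 30962 + 5726.6 + 82664 = 119352
T ≈ 27.36 °C — below 100 °C, confirming all the steam condensed.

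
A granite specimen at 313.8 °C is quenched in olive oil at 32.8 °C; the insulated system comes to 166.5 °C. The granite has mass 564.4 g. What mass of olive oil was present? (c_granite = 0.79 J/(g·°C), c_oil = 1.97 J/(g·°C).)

Energy conservation, ΣQ = 0:
564.4·0.79·(166.5 − 313.8) + m·1.97·(166.5 − 32.8) = 0
263.39 m = 65678
m = 65678/263.39 ≈ 249.4 g

m ≈ 249 g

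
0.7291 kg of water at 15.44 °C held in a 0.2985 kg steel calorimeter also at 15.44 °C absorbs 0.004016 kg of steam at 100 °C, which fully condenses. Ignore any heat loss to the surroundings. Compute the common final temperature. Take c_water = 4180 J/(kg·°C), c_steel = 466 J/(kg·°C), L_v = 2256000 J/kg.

Heat gained plus heat lost sum to zero:
steam→water at 100 °C releases m L_v = 0.004016×2256000 = 9060.1; condensed water 100 °C→T: 16.79(T − 100); water warms: 0.7291×4180×(T − 15.44) = 3047.6(T − 15.44); cup: 139.1(T − 15.44)
3203.5 T = 9060.1 + 1678.7 + 49203 = 59942
T ≈ 18.71 °C — below 100 °C, confirming all the steam condensed.

T_f ≈ 18.7 °C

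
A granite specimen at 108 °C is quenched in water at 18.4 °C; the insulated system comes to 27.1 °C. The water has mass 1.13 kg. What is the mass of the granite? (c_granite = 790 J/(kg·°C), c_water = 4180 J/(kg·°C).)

Heat lost by the granite = heat gained by the water:
m·790·(108 − 27.1) = 1.13·4180·(27.1 − 18.4)
63911 m = 41094  ⇒  m ≈ 0.643 kg

m ≈ 0.643 kg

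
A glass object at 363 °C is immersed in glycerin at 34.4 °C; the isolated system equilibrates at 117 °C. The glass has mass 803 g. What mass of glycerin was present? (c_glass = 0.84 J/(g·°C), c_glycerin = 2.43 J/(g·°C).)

m ≈ 827 g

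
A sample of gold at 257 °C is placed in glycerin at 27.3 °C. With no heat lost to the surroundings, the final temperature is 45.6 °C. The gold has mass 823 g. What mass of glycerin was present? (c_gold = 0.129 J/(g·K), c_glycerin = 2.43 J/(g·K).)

Heat lost by the gold = heat gained by the glycerin:
823×0.129×(257 − 45.6) = m×2.43×(45.6 − 27.3)
44.47 m = 22444  ⇒  m ≈ 504.7 g

m ≈ 505 g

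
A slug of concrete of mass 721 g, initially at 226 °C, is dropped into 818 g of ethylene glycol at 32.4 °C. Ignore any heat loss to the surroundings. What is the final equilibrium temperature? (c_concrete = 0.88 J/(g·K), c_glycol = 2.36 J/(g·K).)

Setting the total heat transfer to zero:
721×0.88×(T − 226) + 818×2.36×(T − 32.4) = 0
2565 T = 205940
T = 205940/2565 ≈ 80.29 °C

T_f ≈ 80.3 °C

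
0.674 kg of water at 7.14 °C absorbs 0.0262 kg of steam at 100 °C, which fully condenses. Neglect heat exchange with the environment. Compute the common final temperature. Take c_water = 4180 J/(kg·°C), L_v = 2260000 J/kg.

Net heat exchanged in the isolated system is zero:
steam→water at 100 °C releases m L_v = 0.0262×2260000 = 59212
  condensed water 100 °C→T: 109.52(T − 100)
  water warms: 0.674×4180×(T − 7.14) = 2817.3(T − 7.14)
2926.8 T = 59212 + 10952 + 20116 = 90279
T ≈ 30.85 °C (< 100 °C, so full condensation is consistent).

T_f ≈ 30.8 °C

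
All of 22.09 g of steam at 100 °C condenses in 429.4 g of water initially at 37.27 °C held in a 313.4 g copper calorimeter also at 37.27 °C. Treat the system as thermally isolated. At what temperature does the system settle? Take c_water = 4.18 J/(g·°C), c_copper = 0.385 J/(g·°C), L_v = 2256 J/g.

Heat gained plus heat lost sum to zero:
steam→water at 100 °C releases m L_v = 22.09×2256 = 49835
  condensate cools 100→T: 22.09×4.18×(T − 100) = 92.34(T − 100)
  original water: 1794.9(T − 37.27)
  copper cup: 313.4×0.385×(T − 37.27) = 120.66(T − 37.27)
2007.9 T = 49835 + 9233.6 + 71393 = 130461
T ≈ 64.97 °C — below 100 °C, confirming all the steam condensed.

T_f ≈ 65.0 °C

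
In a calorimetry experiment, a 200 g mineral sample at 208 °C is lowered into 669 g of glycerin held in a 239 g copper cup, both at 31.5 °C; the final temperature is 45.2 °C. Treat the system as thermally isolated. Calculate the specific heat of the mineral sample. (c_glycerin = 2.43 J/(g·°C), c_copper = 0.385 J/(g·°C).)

c ≈ 0.723 J/(g·°C)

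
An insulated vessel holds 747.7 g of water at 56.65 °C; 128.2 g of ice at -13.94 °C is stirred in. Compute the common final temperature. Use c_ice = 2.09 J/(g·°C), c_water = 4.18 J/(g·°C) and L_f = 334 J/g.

Energy conservation, ΣQ = 0:
ice -13.94→0 °C: 128.2×2.09×13.94 = 3735.1; melt ice: 128.2×334 = 42819; warm the meltwater: 535.88 T; water cools: 747.7×4.18×(T − 56.65) = 3125.4(T − 56.65)
3661.3 T = 177053 − 46554 = 130499
T ≈ 35.64 °C (positive, so assuming full melt was valid).

T_f ≈ 35.6 °C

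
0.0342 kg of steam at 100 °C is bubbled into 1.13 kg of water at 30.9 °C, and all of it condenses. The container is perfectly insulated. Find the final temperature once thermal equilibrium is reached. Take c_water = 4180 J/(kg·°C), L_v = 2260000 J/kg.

T_f ≈ 48.8 °C

Sum of m c ΔT and latent-heat terms is zero:
latent heat released on condensation: 0.0342·2260000 = 77292; condensed water 100 °C→T: 142.96(T − 100); original water: 4723.4(T − 30.9)
4866.4 T = 77292 + 14296 + 145953 = 237541
T ≈ 48.81 °C (< 100 °C, so full condensation is consistent).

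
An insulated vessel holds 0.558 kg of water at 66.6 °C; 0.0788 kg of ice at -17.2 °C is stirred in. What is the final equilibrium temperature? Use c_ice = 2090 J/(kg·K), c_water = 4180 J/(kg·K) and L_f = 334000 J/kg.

T_f ≈ 47.4 °C

Energy conservation, ΣQ = 0:
warm ice to 0 °C: 0.0788×2090×(0 − (-17.2)) = 2832.7
  melt ice: 0.0788×334000 = 26319
  meltwater 0→T: 0.0788×4180×T = 329.38 T
  water cools: 0.558×4180×(T − 66.6) = 2332.4(T − 66.6)
2661.8 T = 155341 − 29152 = 126189
T ≈ 47.41 °C (positive, so assuming full melt was valid).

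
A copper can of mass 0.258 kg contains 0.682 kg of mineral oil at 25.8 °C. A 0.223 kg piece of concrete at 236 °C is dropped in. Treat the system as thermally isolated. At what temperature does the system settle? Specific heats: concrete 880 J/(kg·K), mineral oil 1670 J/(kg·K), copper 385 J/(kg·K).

Let T be the final temperature. ΣQ_i = 0:
0.223·880·(T − 236) + 0.682·1670·(T − 25.8) + 0.258·385·(T − 25.8) = 0
196.24(T − 236) + 1138.9(T − 25.8) + 99.33(T − 25.8) = 0
1434.5 T = 78260
T = 78260/1434.5 ≈ 54.56 °C

T_f ≈ 54.6 °C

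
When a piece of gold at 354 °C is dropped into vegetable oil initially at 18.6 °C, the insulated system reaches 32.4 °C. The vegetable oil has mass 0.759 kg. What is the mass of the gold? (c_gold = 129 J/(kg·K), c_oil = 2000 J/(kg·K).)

Taking heat into each body as positive, Σ m c ΔT = 0:
m·129·(32.4 − 354) + 0.759·2000·(32.4 − 18.6) = 0
-41486 m = -20948
m = -20948/-41486 ≈ 0.5049 kg

m ≈ 0.505 kg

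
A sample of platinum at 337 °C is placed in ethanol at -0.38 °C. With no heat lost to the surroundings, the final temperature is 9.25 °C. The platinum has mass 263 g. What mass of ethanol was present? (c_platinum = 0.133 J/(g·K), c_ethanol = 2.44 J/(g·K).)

m ≈ 488 g

|Q_platinum| = |Q_ethanol|:
263×0.133×(337 − 9.25) = m×2.44×(9.25 − (-0.38))
23.5 m = 11464  ⇒  m ≈ 487.9 g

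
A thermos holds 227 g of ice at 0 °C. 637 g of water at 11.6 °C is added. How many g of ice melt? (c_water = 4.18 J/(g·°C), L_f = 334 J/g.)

Cooling the water to 0 °C releases 637·4.18·11.6 = 30887 J.
Melting all 227 g of ice would need 227·334 = 75818 J.
Since 30887 < 75818 J, not all the ice melts; equilibrium is at 0 °C.
m_melted·334 = 30887  ⇒  m_melted ≈ 92.48 g.

m_melted ≈ 92.5 g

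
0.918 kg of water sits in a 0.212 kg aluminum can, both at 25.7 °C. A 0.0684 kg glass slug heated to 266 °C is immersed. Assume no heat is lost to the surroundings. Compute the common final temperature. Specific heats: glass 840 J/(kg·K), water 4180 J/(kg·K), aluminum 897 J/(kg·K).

T_f ≈ 29.1 °C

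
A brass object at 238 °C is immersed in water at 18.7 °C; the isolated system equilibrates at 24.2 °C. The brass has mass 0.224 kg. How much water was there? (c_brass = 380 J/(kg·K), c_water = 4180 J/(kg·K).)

m ≈ 0.792 kg

Heat lost by the brass = heat gained by the water:
0.224·380·(238 − 24.2) = m·4180·(24.2 − 18.7)
22990 m = 18199  ⇒  m ≈ 0.7916 kg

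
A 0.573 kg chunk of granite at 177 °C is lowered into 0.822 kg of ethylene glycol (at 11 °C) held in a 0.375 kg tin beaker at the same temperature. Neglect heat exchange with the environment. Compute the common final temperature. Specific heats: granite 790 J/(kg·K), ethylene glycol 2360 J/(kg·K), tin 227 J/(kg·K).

T_f ≈ 41.3 °C

Heat gained plus heat lost sum to zero:
0.573×790×(T − 177) + 0.822×2360×(T − 11) + 0.375×227×(T − 11) = 0
(452.67 + 1939.9 + 85.12) T = 452.67×177 + 1939.9×11 + 85.12×11
T = 102398/2477.7 ≈ 41.33 °C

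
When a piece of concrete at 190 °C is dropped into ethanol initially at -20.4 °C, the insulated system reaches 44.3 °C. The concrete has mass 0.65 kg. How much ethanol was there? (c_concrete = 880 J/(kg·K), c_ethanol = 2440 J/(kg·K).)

|Q_concrete| = |Q_ethanol|:
0.65×880×(190 − 44.3) = m×2440×(44.3 − (-20.4))
157868 m = 83340  ⇒  m ≈ 0.5279 kg

m ≈ 0.528 kg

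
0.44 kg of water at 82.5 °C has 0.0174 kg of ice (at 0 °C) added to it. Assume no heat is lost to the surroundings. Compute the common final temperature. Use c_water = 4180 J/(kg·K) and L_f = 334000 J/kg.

Sum of m c ΔT and latent-heat terms is zero:
melt ice: 0.0174·334000 = 5811.6
  meltwater 0→T: 0.0174·4180·T = 72.73 T
  water: 1839.2(T − 82.5)
1911.9 T = 151734 − 5811.6 = 145922
T ≈ 76.32 °C (positive, so assuming full melt was valid).

T_f ≈ 76.3 °C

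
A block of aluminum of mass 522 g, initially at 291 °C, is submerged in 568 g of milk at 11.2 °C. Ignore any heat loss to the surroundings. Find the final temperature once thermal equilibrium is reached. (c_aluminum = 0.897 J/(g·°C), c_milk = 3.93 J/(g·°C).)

T_f ≈ 59.7 °C

Net heat exchanged in the isolated system is zero:
522·0.897·(T − 291) + 568·3.93·(T − 11.2) = 0
468.23(T − 291) + 2232.2(T − 11.2) = 0
(468.23 + 2232.2) T = 468.23·291 + 2232.2·11.2
T = 161257 / 2700.5 = 59.7 °C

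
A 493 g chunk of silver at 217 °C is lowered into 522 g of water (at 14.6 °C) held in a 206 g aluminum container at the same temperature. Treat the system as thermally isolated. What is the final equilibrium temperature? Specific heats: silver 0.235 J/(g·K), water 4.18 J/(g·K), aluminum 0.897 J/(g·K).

T_f ≈ 24.0 °C

Heat gained plus heat lost sum to zero:
493·0.235·(T − 217) + 522·4.18·(T − 14.6) + 206·0.897·(T − 14.6) = 0
(115.85 + 2182 + 184.78) T = 115.85·217 + 2182·14.6 + 184.78·14.6
T = 59695/2482.6 ≈ 24.05 °C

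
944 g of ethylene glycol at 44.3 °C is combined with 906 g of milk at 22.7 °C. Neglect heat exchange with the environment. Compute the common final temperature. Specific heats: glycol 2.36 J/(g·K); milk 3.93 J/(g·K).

T_f ≈ 31.0 °C

Taking heat into each body as positive, Σ m c ΔT = 0:
944·2.36·(T − 44.3) + 906·3.93·(T − 22.7) = 0
2227.8(T − 44.3) + 3560.6(T − 22.7) = 0
5788.4 T = 179518
T ≈ 31.01 °C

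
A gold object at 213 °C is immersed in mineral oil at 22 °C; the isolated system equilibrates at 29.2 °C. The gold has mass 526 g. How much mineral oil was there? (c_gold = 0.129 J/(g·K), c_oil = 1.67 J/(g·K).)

m ≈ 1040 g

Setting the total heat transfer to zero:
526·0.129·(29.2 − 213) + m·1.67·(29.2 − 22) = 0
12.02 m = 12472
m = 12472/12.02 ≈ 1037 g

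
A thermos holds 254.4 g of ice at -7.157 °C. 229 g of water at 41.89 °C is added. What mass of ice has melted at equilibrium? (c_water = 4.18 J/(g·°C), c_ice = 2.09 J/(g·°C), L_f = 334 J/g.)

m_melted ≈ 109 g

Water can give up m c ΔT = 229·4.18·41.89 = 40098 J before reaching 0 °C.
Warming the ice to 0 °C takes 254.4·2.09·7.157 = 3805.3 J, leaving 36293 J for melting.
To melt every bit of ice: 254.4·334 = 84970 J.
Since 36293 < 84970 J, not all the ice melts; equilibrium is at 0 °C.
Mass melted = 36293/334 ≈ 108.7 g.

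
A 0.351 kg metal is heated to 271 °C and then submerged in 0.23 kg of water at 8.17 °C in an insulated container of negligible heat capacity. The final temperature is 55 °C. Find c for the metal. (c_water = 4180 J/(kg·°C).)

Taking heat into each body as positive, Σ m c ΔT = 0:
0.351·c·(55 − 271) + 0.23·4180·(55 − 8.17) = 0
-75.82 c = -45022
c = -45022/-75.82 ≈ 593.8 J/(kg·°C)

c ≈ 594 J/(kg·°C)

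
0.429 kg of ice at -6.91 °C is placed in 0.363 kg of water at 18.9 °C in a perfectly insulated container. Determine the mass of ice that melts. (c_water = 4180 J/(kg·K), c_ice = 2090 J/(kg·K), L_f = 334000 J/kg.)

m_melted ≈ 0.0673 kg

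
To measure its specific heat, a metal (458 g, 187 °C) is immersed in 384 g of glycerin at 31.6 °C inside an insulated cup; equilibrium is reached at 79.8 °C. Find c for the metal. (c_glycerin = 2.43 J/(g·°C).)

c ≈ 0.916 J/(g·°C)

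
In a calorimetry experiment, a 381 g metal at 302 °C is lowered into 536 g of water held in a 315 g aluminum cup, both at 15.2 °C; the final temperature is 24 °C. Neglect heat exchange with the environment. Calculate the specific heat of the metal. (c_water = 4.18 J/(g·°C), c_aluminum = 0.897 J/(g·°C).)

c ≈ 0.21 J/(g·°C)

Conservation of energy gives ΣQ = 0:
381×c×(24 − 302) + 536×4.18×(24 − 15.2) + 315×0.897×(24 − 15.2) = 0
-105918 c = -22203
c = -22203/-105918 ≈ 0.2096 J/(g·°C)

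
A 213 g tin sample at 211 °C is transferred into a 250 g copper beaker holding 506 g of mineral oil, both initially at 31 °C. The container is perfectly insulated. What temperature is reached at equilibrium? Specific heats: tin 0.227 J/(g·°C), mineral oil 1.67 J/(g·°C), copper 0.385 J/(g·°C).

T_f ≈ 39.8 °C

Conservation of energy gives ΣQ = 0:
213·0.227·(T − 211) + 506·1.67·(T − 31) + 250·0.385·(T − 31) = 0
48.35(T − 211) + 845.02(T − 31) + 96.25(T − 31) = 0
989.62 T = 39381
T = 39381 / 989.62 = 39.8 °C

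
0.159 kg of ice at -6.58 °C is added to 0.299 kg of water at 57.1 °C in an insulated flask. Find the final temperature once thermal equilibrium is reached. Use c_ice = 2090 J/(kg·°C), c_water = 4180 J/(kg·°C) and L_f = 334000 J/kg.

Net heat exchanged in the isolated system is zero:
ice -6.58→0 °C: 0.159·2090·6.58 = 2186.6
  fusion: m_ice L_f = 0.159·334000 = 53106
  warm the meltwater: 664.62 T
  water cools: 0.299·4180·(T − 57.1) = 1249.8(T − 57.1)
1914.4 T = 71365 − 55293 = 16072
T ≈ 8.40 °C (positive, so assuming full melt was valid).

T_f ≈ 8.4 °C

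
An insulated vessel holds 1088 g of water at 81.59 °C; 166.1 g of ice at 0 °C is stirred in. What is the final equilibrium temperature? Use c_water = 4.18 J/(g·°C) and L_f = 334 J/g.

Let T be the final temperature. ΣQ_i = 0:
fusion: m_ice L_f = 166.1·334 = 55477; meltwater 0→T: 166.1·4.18·T = 694.3 T; water: 4547.8(T − 81.59)
5242.1 T = 371058 − 55477 = 315581
T ≈ 60.20 °C (positive, so assuming full melt was valid).

T_f ≈ 60.2 °C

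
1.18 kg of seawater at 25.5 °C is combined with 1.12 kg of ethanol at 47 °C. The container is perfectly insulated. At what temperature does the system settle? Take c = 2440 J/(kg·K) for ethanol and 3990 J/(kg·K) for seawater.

|Q_ethanol| = |Q_seawater|:
1.12·2440·(47 − T) = 1.18·3990·(T − 25.5)
2732.8(47 − T) = 4708.2(T − 25.5)
7441 T = 248501  ⇒  T ≈ 33.40 °C

T_f ≈ 33.4 °C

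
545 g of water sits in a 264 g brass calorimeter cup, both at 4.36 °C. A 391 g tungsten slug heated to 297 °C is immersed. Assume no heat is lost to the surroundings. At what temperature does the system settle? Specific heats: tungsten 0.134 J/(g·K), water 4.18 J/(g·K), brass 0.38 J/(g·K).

T_f ≈ 10.7 °C

T_f is the heat-capacity-weighted average of the initial temperatures:
T_f = (52.39·297 + 2278.1·4.36 + 100.32·4.36) / (52.39 + 2278.1 + 100.32)
    = 25931 / 2430.8 ≈ 10.67 °C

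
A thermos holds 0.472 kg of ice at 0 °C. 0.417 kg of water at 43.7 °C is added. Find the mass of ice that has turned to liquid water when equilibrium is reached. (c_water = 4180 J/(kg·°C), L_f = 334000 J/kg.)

m_melted ≈ 0.228 kg

Cooling the water to 0 °C releases 0.417×4180×43.7 = 76172 J.
Melting all 0.472 kg of ice would need 0.472×334000 = 157648 J.
Since 76172 < 157648 J, not all the ice melts; equilibrium is at 0 °C.
m_melted×334000 = 76172  ⇒  m_melted ≈ 0.2281 kg.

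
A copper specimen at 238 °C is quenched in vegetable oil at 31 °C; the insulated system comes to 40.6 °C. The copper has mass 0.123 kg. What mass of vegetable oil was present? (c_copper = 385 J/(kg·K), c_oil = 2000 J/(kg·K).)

Heat lost by the copper = heat gained by the oil:
0.123×385×(238 − 40.6) = m×2000×(40.6 − 31)
19200 m = 9347.9  ⇒  m ≈ 0.4869 kg

m ≈ 0.487 kg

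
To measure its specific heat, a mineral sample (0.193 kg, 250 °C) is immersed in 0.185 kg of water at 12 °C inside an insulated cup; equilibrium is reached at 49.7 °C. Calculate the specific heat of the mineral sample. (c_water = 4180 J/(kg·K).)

c ≈ 754 J/(kg·K)

Let T be the final temperature. ΣQ_i = 0:
0.193·c·(49.7 − 250) + 0.185·4180·(49.7 − 12) = 0
-38.66 c = -29153
c = -29153/-38.66 ≈ 754.1 J/(kg·K)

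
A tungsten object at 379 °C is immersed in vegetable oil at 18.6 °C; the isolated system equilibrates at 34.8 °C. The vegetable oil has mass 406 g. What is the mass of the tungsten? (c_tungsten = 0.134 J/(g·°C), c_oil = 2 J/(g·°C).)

Conservation of energy gives ΣQ = 0:
m·0.134·(34.8 − 379) + 406·2·(34.8 − 18.6) = 0
-46.12 m = -13154
m = -13154/-46.12 ≈ 285.2 g

m ≈ 285 g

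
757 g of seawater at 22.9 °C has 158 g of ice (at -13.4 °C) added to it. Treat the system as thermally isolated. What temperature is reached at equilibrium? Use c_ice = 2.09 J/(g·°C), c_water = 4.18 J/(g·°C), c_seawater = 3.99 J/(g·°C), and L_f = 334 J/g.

Energy conservation, ΣQ = 0:
ice -13.4→0 °C: 158×2.09×13.4 = 4424.9
  latent heat to melt: 158×334 = 52772
  warm the meltwater: 660.44 T
  seawater: 3020.4(T − 22.9)
3680.9 T = 69168 − 57197 = 11971
T ≈ 3.25 °C. Since T > 0 °C, the all-ice-melts assumption holds.

T_f ≈ 3.3 °C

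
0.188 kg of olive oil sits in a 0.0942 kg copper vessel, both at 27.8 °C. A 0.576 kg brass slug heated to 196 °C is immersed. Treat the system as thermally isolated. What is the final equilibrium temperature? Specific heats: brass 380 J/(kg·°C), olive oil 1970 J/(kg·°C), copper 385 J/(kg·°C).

T_f ≈ 86.7 °C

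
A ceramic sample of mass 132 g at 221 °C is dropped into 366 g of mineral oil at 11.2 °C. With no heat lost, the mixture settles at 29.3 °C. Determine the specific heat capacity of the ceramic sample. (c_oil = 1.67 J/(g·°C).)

m_s c (T_s − T_f) = m_oil c_oil (T_f − T_0):
132·c·(221 − 29.3) = 366·1.67·(29.3 − 11.2)
25304 c = 11063  ⇒  c ≈ 0.4372 J/(g·°C)

c ≈ 0.437 J/(g·°C)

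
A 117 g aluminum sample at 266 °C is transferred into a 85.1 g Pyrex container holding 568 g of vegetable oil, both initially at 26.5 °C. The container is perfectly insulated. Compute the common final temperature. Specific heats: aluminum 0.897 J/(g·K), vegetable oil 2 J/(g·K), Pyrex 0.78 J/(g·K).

T_f ≈ 45.7 °C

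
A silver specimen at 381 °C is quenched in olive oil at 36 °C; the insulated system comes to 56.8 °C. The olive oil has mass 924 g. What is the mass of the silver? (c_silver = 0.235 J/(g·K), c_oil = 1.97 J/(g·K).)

m ≈ 497 g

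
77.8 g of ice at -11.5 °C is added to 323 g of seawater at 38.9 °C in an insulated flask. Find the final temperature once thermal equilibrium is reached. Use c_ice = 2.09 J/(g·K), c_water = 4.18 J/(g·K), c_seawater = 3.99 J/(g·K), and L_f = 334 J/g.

Taking heat into each body as positive, Σ m c ΔT = 0:
ice -11.5→0 °C: 77.8·2.09·11.5 = 1869.9
  fusion: m_ice L_f = 77.8·334 = 25985
  meltwater 0→T: 77.8·4.18·T = 325.2 T
  seawater cools: 323·3.99·(T − 38.9) = 1288.8(T − 38.9)
1614 T = 50133 − 27855 = 22278
T ≈ 13.80 °C. Since T > 0 °C, the all-ice-melts assumption holds.

T_f ≈ 13.8 °C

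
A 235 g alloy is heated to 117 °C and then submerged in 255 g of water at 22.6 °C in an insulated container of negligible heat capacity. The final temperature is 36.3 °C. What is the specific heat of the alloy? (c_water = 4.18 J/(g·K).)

Energy conservation, ΣQ = 0:
235·c·(36.3 − 117) + 255·4.18·(36.3 − 22.6) = 0
-18964 c = -14603
c = -14603/-18964 ≈ 0.77 J/(g·K)

c ≈ 0.77 J/(g·K)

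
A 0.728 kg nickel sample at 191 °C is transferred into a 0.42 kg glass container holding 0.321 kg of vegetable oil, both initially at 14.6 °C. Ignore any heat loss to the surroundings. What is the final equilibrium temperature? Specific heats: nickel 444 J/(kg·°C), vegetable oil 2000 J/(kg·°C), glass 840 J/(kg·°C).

T_f ≈ 57.9 °C

With ΣQ=0 the equilibrium temperature is the m·c-weighted mean:
T_f = (323.23*191 + 642*14.6 + 352.8*14.6) / (323.23 + 642 + 352.8)
    = 76261 / 1318 ≈ 57.86 °C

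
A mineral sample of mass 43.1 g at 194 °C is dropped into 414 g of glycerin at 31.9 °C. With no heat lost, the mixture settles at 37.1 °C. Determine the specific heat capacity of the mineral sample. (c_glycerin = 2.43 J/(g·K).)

c ≈ 0.774 J/(g·K)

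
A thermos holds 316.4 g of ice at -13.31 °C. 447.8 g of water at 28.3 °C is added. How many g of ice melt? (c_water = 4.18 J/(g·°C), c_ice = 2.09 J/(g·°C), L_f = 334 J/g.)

Water can give up m c ΔT = 447.8·4.18·28.3 = 52972 J before reaching 0 °C.
Of that, 316.4·2.09·13.31 = 8801.6 J goes to bring the ice to 0 °C, leaving 44170 J.
Melting all 316.4 g of ice would need 316.4·334 = 105678 J.
44170 J < 105678 J, so only part of the ice melts and the system sits at 0 °C.
Mass melted = 44170/334 ≈ 132.2 g.

m_melted ≈ 132 g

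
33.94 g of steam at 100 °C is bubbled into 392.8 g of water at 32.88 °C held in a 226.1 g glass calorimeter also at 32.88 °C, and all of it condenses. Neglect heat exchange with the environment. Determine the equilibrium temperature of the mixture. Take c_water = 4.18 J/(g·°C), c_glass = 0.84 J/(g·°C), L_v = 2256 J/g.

T_f ≈ 76.5 °C

Energy balance with sensible and latent terms:
condense steam: −33.94×2256 = −76569
  condensate cools 100→T: 33.94×4.18×(T − 100) = 141.87(T − 100)
  original water: 1641.9(T − 32.88)
  glass cup: 226.1×0.84×(T − 32.88) = 189.92(T − 32.88)
1973.7 T = 76569 + 14187 + 60231 = 150986
T ≈ 76.50 °C (< 100 °C, so full condensation is consistent).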